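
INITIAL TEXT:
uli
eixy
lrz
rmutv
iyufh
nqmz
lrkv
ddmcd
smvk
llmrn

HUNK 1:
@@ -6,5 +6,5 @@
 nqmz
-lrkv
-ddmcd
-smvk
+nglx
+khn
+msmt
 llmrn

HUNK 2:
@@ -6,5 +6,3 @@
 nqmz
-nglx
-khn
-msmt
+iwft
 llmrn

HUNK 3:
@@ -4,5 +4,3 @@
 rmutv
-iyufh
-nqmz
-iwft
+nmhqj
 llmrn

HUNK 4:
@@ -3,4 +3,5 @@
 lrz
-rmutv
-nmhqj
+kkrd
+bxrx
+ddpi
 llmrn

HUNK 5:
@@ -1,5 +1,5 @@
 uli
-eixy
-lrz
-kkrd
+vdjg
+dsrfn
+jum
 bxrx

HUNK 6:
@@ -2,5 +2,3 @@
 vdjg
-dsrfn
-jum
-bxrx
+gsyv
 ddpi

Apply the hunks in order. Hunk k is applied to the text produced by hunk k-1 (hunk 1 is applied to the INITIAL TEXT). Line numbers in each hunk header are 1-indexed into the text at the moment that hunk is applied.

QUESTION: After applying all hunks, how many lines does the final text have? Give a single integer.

Hunk 1: at line 6 remove [lrkv,ddmcd,smvk] add [nglx,khn,msmt] -> 10 lines: uli eixy lrz rmutv iyufh nqmz nglx khn msmt llmrn
Hunk 2: at line 6 remove [nglx,khn,msmt] add [iwft] -> 8 lines: uli eixy lrz rmutv iyufh nqmz iwft llmrn
Hunk 3: at line 4 remove [iyufh,nqmz,iwft] add [nmhqj] -> 6 lines: uli eixy lrz rmutv nmhqj llmrn
Hunk 4: at line 3 remove [rmutv,nmhqj] add [kkrd,bxrx,ddpi] -> 7 lines: uli eixy lrz kkrd bxrx ddpi llmrn
Hunk 5: at line 1 remove [eixy,lrz,kkrd] add [vdjg,dsrfn,jum] -> 7 lines: uli vdjg dsrfn jum bxrx ddpi llmrn
Hunk 6: at line 2 remove [dsrfn,jum,bxrx] add [gsyv] -> 5 lines: uli vdjg gsyv ddpi llmrn
Final line count: 5

Answer: 5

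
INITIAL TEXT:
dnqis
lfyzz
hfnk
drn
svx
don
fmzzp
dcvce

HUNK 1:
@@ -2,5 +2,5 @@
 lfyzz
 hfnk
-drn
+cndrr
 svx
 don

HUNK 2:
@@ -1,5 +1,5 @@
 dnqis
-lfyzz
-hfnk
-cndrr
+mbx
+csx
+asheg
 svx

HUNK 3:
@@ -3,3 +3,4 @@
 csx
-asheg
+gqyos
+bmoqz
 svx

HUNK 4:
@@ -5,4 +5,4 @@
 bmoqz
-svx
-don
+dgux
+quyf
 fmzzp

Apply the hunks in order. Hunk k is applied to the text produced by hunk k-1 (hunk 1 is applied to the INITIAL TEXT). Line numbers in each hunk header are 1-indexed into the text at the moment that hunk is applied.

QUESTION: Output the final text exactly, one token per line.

Hunk 1: at line 2 remove [drn] add [cndrr] -> 8 lines: dnqis lfyzz hfnk cndrr svx don fmzzp dcvce
Hunk 2: at line 1 remove [lfyzz,hfnk,cndrr] add [mbx,csx,asheg] -> 8 lines: dnqis mbx csx asheg svx don fmzzp dcvce
Hunk 3: at line 3 remove [asheg] add [gqyos,bmoqz] -> 9 lines: dnqis mbx csx gqyos bmoqz svx don fmzzp dcvce
Hunk 4: at line 5 remove [svx,don] add [dgux,quyf] -> 9 lines: dnqis mbx csx gqyos bmoqz dgux quyf fmzzp dcvce

Answer: dnqis
mbx
csx
gqyos
bmoqz
dgux
quyf
fmzzp
dcvce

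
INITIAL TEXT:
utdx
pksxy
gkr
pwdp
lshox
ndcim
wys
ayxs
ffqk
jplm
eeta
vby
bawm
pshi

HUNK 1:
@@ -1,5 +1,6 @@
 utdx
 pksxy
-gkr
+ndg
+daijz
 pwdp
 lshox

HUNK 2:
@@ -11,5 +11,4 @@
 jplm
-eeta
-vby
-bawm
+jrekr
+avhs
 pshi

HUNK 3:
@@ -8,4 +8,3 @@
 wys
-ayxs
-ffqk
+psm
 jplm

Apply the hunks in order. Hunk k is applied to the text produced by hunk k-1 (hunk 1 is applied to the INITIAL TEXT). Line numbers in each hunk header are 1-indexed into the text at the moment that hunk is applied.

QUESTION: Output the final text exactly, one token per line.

Answer: utdx
pksxy
ndg
daijz
pwdp
lshox
ndcim
wys
psm
jplm
jrekr
avhs
pshi

Derivation:
Hunk 1: at line 1 remove [gkr] add [ndg,daijz] -> 15 lines: utdx pksxy ndg daijz pwdp lshox ndcim wys ayxs ffqk jplm eeta vby bawm pshi
Hunk 2: at line 11 remove [eeta,vby,bawm] add [jrekr,avhs] -> 14 lines: utdx pksxy ndg daijz pwdp lshox ndcim wys ayxs ffqk jplm jrekr avhs pshi
Hunk 3: at line 8 remove [ayxs,ffqk] add [psm] -> 13 lines: utdx pksxy ndg daijz pwdp lshox ndcim wys psm jplm jrekr avhs pshi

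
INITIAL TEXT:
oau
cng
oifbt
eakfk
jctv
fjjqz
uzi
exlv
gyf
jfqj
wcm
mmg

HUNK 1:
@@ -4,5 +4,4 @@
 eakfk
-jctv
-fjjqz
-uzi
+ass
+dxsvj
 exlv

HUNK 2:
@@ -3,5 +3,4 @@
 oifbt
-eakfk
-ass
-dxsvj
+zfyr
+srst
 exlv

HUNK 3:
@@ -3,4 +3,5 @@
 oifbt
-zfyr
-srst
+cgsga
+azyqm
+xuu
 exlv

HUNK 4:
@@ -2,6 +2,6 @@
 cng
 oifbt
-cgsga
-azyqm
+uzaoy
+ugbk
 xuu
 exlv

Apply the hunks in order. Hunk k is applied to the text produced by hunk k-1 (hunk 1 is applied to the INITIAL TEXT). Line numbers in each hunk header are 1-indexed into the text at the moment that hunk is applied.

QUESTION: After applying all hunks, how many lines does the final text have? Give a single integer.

Answer: 11

Derivation:
Hunk 1: at line 4 remove [jctv,fjjqz,uzi] add [ass,dxsvj] -> 11 lines: oau cng oifbt eakfk ass dxsvj exlv gyf jfqj wcm mmg
Hunk 2: at line 3 remove [eakfk,ass,dxsvj] add [zfyr,srst] -> 10 lines: oau cng oifbt zfyr srst exlv gyf jfqj wcm mmg
Hunk 3: at line 3 remove [zfyr,srst] add [cgsga,azyqm,xuu] -> 11 lines: oau cng oifbt cgsga azyqm xuu exlv gyf jfqj wcm mmg
Hunk 4: at line 2 remove [cgsga,azyqm] add [uzaoy,ugbk] -> 11 lines: oau cng oifbt uzaoy ugbk xuu exlv gyf jfqj wcm mmg
Final line count: 11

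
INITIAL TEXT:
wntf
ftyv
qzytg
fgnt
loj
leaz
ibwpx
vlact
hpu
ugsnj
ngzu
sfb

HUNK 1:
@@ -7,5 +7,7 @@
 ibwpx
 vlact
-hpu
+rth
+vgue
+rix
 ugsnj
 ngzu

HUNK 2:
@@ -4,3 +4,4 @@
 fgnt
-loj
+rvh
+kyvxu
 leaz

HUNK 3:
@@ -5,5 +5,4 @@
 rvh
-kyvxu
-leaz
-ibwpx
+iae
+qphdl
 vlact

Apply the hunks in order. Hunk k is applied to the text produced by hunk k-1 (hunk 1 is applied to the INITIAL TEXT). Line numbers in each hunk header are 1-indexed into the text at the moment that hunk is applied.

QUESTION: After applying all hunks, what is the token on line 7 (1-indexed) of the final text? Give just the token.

Answer: qphdl

Derivation:
Hunk 1: at line 7 remove [hpu] add [rth,vgue,rix] -> 14 lines: wntf ftyv qzytg fgnt loj leaz ibwpx vlact rth vgue rix ugsnj ngzu sfb
Hunk 2: at line 4 remove [loj] add [rvh,kyvxu] -> 15 lines: wntf ftyv qzytg fgnt rvh kyvxu leaz ibwpx vlact rth vgue rix ugsnj ngzu sfb
Hunk 3: at line 5 remove [kyvxu,leaz,ibwpx] add [iae,qphdl] -> 14 lines: wntf ftyv qzytg fgnt rvh iae qphdl vlact rth vgue rix ugsnj ngzu sfb
Final line 7: qphdl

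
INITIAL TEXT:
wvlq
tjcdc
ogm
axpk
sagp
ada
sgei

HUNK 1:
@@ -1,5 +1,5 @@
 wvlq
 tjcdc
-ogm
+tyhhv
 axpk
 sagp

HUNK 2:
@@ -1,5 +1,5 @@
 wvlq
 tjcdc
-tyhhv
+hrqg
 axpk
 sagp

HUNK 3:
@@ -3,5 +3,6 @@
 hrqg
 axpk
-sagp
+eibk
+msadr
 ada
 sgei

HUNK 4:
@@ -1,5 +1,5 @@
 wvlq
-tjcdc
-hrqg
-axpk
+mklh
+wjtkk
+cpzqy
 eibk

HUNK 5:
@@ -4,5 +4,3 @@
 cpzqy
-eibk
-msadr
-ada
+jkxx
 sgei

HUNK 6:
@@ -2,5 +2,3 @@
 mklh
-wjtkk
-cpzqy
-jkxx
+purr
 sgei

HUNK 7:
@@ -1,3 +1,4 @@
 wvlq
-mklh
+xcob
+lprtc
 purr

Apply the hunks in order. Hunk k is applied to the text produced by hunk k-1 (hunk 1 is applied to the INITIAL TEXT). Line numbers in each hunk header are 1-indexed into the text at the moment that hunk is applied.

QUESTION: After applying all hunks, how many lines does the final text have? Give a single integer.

Answer: 5

Derivation:
Hunk 1: at line 1 remove [ogm] add [tyhhv] -> 7 lines: wvlq tjcdc tyhhv axpk sagp ada sgei
Hunk 2: at line 1 remove [tyhhv] add [hrqg] -> 7 lines: wvlq tjcdc hrqg axpk sagp ada sgei
Hunk 3: at line 3 remove [sagp] add [eibk,msadr] -> 8 lines: wvlq tjcdc hrqg axpk eibk msadr ada sgei
Hunk 4: at line 1 remove [tjcdc,hrqg,axpk] add [mklh,wjtkk,cpzqy] -> 8 lines: wvlq mklh wjtkk cpzqy eibk msadr ada sgei
Hunk 5: at line 4 remove [eibk,msadr,ada] add [jkxx] -> 6 lines: wvlq mklh wjtkk cpzqy jkxx sgei
Hunk 6: at line 2 remove [wjtkk,cpzqy,jkxx] add [purr] -> 4 lines: wvlq mklh purr sgei
Hunk 7: at line 1 remove [mklh] add [xcob,lprtc] -> 5 lines: wvlq xcob lprtc purr sgei
Final line count: 5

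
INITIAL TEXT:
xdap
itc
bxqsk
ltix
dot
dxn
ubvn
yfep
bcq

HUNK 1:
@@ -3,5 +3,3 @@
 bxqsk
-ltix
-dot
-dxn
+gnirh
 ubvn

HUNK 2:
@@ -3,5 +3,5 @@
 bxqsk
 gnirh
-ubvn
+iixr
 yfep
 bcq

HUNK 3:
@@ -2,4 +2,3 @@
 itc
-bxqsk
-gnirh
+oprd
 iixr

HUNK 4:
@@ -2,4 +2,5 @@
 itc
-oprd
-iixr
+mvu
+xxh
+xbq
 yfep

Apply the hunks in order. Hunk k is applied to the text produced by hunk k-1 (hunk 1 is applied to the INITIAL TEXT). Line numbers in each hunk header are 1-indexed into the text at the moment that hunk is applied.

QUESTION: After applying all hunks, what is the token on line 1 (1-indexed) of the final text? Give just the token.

Hunk 1: at line 3 remove [ltix,dot,dxn] add [gnirh] -> 7 lines: xdap itc bxqsk gnirh ubvn yfep bcq
Hunk 2: at line 3 remove [ubvn] add [iixr] -> 7 lines: xdap itc bxqsk gnirh iixr yfep bcq
Hunk 3: at line 2 remove [bxqsk,gnirh] add [oprd] -> 6 lines: xdap itc oprd iixr yfep bcq
Hunk 4: at line 2 remove [oprd,iixr] add [mvu,xxh,xbq] -> 7 lines: xdap itc mvu xxh xbq yfep bcq
Final line 1: xdap

Answer: xdap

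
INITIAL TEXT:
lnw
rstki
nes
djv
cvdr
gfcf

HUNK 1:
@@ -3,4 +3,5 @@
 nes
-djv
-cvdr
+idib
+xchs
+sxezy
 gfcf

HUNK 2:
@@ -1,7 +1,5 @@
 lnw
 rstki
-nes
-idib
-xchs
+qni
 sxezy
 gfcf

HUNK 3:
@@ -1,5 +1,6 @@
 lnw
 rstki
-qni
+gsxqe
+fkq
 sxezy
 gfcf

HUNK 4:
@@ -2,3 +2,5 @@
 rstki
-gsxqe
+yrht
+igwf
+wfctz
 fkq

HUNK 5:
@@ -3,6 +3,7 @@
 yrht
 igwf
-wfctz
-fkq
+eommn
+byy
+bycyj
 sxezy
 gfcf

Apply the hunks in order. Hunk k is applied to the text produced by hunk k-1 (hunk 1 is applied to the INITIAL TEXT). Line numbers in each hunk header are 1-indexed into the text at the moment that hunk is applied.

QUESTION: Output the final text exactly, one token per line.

Hunk 1: at line 3 remove [djv,cvdr] add [idib,xchs,sxezy] -> 7 lines: lnw rstki nes idib xchs sxezy gfcf
Hunk 2: at line 1 remove [nes,idib,xchs] add [qni] -> 5 lines: lnw rstki qni sxezy gfcf
Hunk 3: at line 1 remove [qni] add [gsxqe,fkq] -> 6 lines: lnw rstki gsxqe fkq sxezy gfcf
Hunk 4: at line 2 remove [gsxqe] add [yrht,igwf,wfctz] -> 8 lines: lnw rstki yrht igwf wfctz fkq sxezy gfcf
Hunk 5: at line 3 remove [wfctz,fkq] add [eommn,byy,bycyj] -> 9 lines: lnw rstki yrht igwf eommn byy bycyj sxezy gfcf

Answer: lnw
rstki
yrht
igwf
eommn
byy
bycyj
sxezy
gfcf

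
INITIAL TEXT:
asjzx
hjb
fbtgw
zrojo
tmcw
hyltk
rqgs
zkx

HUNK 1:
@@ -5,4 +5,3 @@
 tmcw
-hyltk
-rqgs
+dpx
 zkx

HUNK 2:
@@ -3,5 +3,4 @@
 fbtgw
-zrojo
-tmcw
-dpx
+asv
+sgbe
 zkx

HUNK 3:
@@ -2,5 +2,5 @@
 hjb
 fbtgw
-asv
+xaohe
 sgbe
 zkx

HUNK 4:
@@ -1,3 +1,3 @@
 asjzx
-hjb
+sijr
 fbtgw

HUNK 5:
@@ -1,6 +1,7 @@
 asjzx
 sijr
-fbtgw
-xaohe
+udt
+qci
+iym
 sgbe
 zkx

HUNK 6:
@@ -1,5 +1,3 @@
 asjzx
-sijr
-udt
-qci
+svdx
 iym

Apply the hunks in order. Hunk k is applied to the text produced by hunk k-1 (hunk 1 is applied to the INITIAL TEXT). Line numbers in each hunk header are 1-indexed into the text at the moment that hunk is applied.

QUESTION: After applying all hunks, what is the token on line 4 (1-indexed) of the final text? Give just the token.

Answer: sgbe

Derivation:
Hunk 1: at line 5 remove [hyltk,rqgs] add [dpx] -> 7 lines: asjzx hjb fbtgw zrojo tmcw dpx zkx
Hunk 2: at line 3 remove [zrojo,tmcw,dpx] add [asv,sgbe] -> 6 lines: asjzx hjb fbtgw asv sgbe zkx
Hunk 3: at line 2 remove [asv] add [xaohe] -> 6 lines: asjzx hjb fbtgw xaohe sgbe zkx
Hunk 4: at line 1 remove [hjb] add [sijr] -> 6 lines: asjzx sijr fbtgw xaohe sgbe zkx
Hunk 5: at line 1 remove [fbtgw,xaohe] add [udt,qci,iym] -> 7 lines: asjzx sijr udt qci iym sgbe zkx
Hunk 6: at line 1 remove [sijr,udt,qci] add [svdx] -> 5 lines: asjzx svdx iym sgbe zkx
Final line 4: sgbe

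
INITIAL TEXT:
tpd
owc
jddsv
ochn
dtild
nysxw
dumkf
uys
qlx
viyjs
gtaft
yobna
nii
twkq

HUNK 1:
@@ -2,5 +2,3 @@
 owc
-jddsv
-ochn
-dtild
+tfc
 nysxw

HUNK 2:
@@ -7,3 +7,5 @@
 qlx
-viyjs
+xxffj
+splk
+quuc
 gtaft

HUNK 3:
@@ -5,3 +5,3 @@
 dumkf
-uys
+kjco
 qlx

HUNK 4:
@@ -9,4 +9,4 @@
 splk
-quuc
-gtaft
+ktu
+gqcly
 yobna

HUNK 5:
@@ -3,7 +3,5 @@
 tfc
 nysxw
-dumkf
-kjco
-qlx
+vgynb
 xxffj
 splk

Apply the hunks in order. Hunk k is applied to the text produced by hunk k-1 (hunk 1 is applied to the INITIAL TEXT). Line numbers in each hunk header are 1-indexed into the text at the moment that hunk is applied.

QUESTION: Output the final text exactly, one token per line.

Hunk 1: at line 2 remove [jddsv,ochn,dtild] add [tfc] -> 12 lines: tpd owc tfc nysxw dumkf uys qlx viyjs gtaft yobna nii twkq
Hunk 2: at line 7 remove [viyjs] add [xxffj,splk,quuc] -> 14 lines: tpd owc tfc nysxw dumkf uys qlx xxffj splk quuc gtaft yobna nii twkq
Hunk 3: at line 5 remove [uys] add [kjco] -> 14 lines: tpd owc tfc nysxw dumkf kjco qlx xxffj splk quuc gtaft yobna nii twkq
Hunk 4: at line 9 remove [quuc,gtaft] add [ktu,gqcly] -> 14 lines: tpd owc tfc nysxw dumkf kjco qlx xxffj splk ktu gqcly yobna nii twkq
Hunk 5: at line 3 remove [dumkf,kjco,qlx] add [vgynb] -> 12 lines: tpd owc tfc nysxw vgynb xxffj splk ktu gqcly yobna nii twkq

Answer: tpd
owc
tfc
nysxw
vgynb
xxffj
splk
ktu
gqcly
yobna
nii
twkq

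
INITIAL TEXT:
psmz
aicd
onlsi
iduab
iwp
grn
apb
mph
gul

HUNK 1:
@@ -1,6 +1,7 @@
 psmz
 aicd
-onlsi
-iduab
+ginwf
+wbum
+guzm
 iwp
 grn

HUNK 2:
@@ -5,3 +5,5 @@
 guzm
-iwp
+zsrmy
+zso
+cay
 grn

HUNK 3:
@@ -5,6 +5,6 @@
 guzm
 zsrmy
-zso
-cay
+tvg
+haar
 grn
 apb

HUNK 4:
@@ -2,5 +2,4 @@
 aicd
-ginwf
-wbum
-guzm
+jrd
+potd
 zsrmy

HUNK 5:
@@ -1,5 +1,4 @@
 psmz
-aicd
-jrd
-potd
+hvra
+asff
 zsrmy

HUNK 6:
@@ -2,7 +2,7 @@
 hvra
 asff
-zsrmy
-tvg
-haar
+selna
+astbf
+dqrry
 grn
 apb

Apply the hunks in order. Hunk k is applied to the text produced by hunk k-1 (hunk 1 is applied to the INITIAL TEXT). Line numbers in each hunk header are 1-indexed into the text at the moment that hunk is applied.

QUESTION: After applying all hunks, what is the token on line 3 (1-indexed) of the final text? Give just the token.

Hunk 1: at line 1 remove [onlsi,iduab] add [ginwf,wbum,guzm] -> 10 lines: psmz aicd ginwf wbum guzm iwp grn apb mph gul
Hunk 2: at line 5 remove [iwp] add [zsrmy,zso,cay] -> 12 lines: psmz aicd ginwf wbum guzm zsrmy zso cay grn apb mph gul
Hunk 3: at line 5 remove [zso,cay] add [tvg,haar] -> 12 lines: psmz aicd ginwf wbum guzm zsrmy tvg haar grn apb mph gul
Hunk 4: at line 2 remove [ginwf,wbum,guzm] add [jrd,potd] -> 11 lines: psmz aicd jrd potd zsrmy tvg haar grn apb mph gul
Hunk 5: at line 1 remove [aicd,jrd,potd] add [hvra,asff] -> 10 lines: psmz hvra asff zsrmy tvg haar grn apb mph gul
Hunk 6: at line 2 remove [zsrmy,tvg,haar] add [selna,astbf,dqrry] -> 10 lines: psmz hvra asff selna astbf dqrry grn apb mph gul
Final line 3: asff

Answer: asff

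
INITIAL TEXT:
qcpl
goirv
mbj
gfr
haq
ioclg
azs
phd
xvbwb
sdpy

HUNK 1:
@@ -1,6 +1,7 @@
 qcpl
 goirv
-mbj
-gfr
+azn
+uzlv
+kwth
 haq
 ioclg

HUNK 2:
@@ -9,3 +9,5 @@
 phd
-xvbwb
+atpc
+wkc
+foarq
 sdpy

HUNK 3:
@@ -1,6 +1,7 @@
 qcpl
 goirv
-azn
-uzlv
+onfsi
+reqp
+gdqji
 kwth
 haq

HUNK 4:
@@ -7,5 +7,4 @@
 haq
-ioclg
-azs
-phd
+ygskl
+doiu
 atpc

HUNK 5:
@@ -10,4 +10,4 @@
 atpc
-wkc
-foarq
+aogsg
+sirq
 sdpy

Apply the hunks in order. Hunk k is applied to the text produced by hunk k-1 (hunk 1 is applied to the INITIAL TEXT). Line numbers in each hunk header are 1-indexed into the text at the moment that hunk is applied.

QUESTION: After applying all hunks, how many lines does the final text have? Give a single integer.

Hunk 1: at line 1 remove [mbj,gfr] add [azn,uzlv,kwth] -> 11 lines: qcpl goirv azn uzlv kwth haq ioclg azs phd xvbwb sdpy
Hunk 2: at line 9 remove [xvbwb] add [atpc,wkc,foarq] -> 13 lines: qcpl goirv azn uzlv kwth haq ioclg azs phd atpc wkc foarq sdpy
Hunk 3: at line 1 remove [azn,uzlv] add [onfsi,reqp,gdqji] -> 14 lines: qcpl goirv onfsi reqp gdqji kwth haq ioclg azs phd atpc wkc foarq sdpy
Hunk 4: at line 7 remove [ioclg,azs,phd] add [ygskl,doiu] -> 13 lines: qcpl goirv onfsi reqp gdqji kwth haq ygskl doiu atpc wkc foarq sdpy
Hunk 5: at line 10 remove [wkc,foarq] add [aogsg,sirq] -> 13 lines: qcpl goirv onfsi reqp gdqji kwth haq ygskl doiu atpc aogsg sirq sdpy
Final line count: 13

Answer: 13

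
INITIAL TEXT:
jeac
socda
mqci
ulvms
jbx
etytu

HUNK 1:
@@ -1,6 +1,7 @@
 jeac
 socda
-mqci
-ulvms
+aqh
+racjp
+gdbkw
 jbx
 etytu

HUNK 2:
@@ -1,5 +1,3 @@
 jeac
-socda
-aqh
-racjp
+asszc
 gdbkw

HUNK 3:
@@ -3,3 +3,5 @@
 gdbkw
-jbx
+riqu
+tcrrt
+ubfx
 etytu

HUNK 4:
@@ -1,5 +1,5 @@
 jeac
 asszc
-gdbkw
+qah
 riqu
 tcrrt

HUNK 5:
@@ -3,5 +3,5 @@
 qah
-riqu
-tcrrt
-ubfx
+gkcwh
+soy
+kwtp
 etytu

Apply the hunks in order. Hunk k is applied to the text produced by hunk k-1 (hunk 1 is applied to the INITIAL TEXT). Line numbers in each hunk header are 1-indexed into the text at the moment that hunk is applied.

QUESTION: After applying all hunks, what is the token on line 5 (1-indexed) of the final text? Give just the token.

Hunk 1: at line 1 remove [mqci,ulvms] add [aqh,racjp,gdbkw] -> 7 lines: jeac socda aqh racjp gdbkw jbx etytu
Hunk 2: at line 1 remove [socda,aqh,racjp] add [asszc] -> 5 lines: jeac asszc gdbkw jbx etytu
Hunk 3: at line 3 remove [jbx] add [riqu,tcrrt,ubfx] -> 7 lines: jeac asszc gdbkw riqu tcrrt ubfx etytu
Hunk 4: at line 1 remove [gdbkw] add [qah] -> 7 lines: jeac asszc qah riqu tcrrt ubfx etytu
Hunk 5: at line 3 remove [riqu,tcrrt,ubfx] add [gkcwh,soy,kwtp] -> 7 lines: jeac asszc qah gkcwh soy kwtp etytu
Final line 5: soy

Answer: soy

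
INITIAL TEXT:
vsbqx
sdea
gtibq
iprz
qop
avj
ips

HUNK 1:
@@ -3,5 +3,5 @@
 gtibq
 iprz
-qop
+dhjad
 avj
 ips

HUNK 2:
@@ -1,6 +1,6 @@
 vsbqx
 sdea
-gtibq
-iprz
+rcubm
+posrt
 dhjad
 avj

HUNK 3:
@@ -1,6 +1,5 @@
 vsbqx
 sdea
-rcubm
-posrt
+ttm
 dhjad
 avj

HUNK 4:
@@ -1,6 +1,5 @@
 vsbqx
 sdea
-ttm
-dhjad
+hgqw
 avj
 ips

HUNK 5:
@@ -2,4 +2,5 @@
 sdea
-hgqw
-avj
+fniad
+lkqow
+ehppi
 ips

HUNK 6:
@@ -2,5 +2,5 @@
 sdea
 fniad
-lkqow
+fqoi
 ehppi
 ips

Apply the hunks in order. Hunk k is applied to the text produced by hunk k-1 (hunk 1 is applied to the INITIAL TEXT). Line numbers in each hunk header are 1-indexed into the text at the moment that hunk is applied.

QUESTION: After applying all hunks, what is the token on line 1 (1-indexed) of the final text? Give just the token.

Answer: vsbqx

Derivation:
Hunk 1: at line 3 remove [qop] add [dhjad] -> 7 lines: vsbqx sdea gtibq iprz dhjad avj ips
Hunk 2: at line 1 remove [gtibq,iprz] add [rcubm,posrt] -> 7 lines: vsbqx sdea rcubm posrt dhjad avj ips
Hunk 3: at line 1 remove [rcubm,posrt] add [ttm] -> 6 lines: vsbqx sdea ttm dhjad avj ips
Hunk 4: at line 1 remove [ttm,dhjad] add [hgqw] -> 5 lines: vsbqx sdea hgqw avj ips
Hunk 5: at line 2 remove [hgqw,avj] add [fniad,lkqow,ehppi] -> 6 lines: vsbqx sdea fniad lkqow ehppi ips
Hunk 6: at line 2 remove [lkqow] add [fqoi] -> 6 lines: vsbqx sdea fniad fqoi ehppi ips
Final line 1: vsbqx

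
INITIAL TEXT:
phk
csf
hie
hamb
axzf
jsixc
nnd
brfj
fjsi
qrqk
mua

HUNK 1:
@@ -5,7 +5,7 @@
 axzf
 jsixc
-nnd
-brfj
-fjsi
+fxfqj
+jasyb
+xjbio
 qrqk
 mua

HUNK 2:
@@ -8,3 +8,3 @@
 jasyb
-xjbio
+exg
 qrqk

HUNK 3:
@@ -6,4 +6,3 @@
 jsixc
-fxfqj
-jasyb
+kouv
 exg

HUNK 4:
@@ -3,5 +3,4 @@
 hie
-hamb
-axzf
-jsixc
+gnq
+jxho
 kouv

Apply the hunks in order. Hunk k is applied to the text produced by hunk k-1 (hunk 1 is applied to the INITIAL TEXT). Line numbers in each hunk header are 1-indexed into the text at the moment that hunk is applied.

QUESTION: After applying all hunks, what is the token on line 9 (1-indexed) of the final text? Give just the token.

Answer: mua

Derivation:
Hunk 1: at line 5 remove [nnd,brfj,fjsi] add [fxfqj,jasyb,xjbio] -> 11 lines: phk csf hie hamb axzf jsixc fxfqj jasyb xjbio qrqk mua
Hunk 2: at line 8 remove [xjbio] add [exg] -> 11 lines: phk csf hie hamb axzf jsixc fxfqj jasyb exg qrqk mua
Hunk 3: at line 6 remove [fxfqj,jasyb] add [kouv] -> 10 lines: phk csf hie hamb axzf jsixc kouv exg qrqk mua
Hunk 4: at line 3 remove [hamb,axzf,jsixc] add [gnq,jxho] -> 9 lines: phk csf hie gnq jxho kouv exg qrqk mua
Final line 9: mua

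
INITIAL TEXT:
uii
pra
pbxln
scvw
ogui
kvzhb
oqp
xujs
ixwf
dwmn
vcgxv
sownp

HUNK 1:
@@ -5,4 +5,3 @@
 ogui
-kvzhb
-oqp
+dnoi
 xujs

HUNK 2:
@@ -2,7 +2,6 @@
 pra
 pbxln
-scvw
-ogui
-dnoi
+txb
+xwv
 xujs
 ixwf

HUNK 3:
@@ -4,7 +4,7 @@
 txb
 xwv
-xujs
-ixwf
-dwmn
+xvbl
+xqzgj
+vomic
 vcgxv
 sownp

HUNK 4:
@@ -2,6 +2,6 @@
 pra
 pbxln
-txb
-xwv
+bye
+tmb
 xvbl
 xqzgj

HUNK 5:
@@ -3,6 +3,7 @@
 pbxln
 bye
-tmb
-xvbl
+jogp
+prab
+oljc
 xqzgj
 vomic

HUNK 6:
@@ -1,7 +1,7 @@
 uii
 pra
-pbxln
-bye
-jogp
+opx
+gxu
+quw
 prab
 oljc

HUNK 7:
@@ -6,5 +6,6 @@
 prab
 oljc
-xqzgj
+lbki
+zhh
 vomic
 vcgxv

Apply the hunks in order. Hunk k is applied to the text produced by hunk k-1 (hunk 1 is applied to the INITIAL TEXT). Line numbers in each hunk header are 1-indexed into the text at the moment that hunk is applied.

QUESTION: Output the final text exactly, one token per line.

Answer: uii
pra
opx
gxu
quw
prab
oljc
lbki
zhh
vomic
vcgxv
sownp

Derivation:
Hunk 1: at line 5 remove [kvzhb,oqp] add [dnoi] -> 11 lines: uii pra pbxln scvw ogui dnoi xujs ixwf dwmn vcgxv sownp
Hunk 2: at line 2 remove [scvw,ogui,dnoi] add [txb,xwv] -> 10 lines: uii pra pbxln txb xwv xujs ixwf dwmn vcgxv sownp
Hunk 3: at line 4 remove [xujs,ixwf,dwmn] add [xvbl,xqzgj,vomic] -> 10 lines: uii pra pbxln txb xwv xvbl xqzgj vomic vcgxv sownp
Hunk 4: at line 2 remove [txb,xwv] add [bye,tmb] -> 10 lines: uii pra pbxln bye tmb xvbl xqzgj vomic vcgxv sownp
Hunk 5: at line 3 remove [tmb,xvbl] add [jogp,prab,oljc] -> 11 lines: uii pra pbxln bye jogp prab oljc xqzgj vomic vcgxv sownp
Hunk 6: at line 1 remove [pbxln,bye,jogp] add [opx,gxu,quw] -> 11 lines: uii pra opx gxu quw prab oljc xqzgj vomic vcgxv sownp
Hunk 7: at line 6 remove [xqzgj] add [lbki,zhh] -> 12 lines: uii pra opx gxu quw prab oljc lbki zhh vomic vcgxv sownp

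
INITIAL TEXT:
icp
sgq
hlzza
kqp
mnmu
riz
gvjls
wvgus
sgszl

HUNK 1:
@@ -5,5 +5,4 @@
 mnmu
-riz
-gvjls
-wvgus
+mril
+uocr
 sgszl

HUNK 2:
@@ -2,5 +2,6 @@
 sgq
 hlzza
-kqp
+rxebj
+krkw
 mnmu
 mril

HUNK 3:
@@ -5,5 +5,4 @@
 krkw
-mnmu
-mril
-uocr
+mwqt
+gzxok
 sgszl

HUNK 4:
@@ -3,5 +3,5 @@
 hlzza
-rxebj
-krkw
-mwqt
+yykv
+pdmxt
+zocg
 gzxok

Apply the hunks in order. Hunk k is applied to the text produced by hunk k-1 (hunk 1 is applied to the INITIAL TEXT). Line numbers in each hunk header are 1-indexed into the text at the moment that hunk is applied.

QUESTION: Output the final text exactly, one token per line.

Hunk 1: at line 5 remove [riz,gvjls,wvgus] add [mril,uocr] -> 8 lines: icp sgq hlzza kqp mnmu mril uocr sgszl
Hunk 2: at line 2 remove [kqp] add [rxebj,krkw] -> 9 lines: icp sgq hlzza rxebj krkw mnmu mril uocr sgszl
Hunk 3: at line 5 remove [mnmu,mril,uocr] add [mwqt,gzxok] -> 8 lines: icp sgq hlzza rxebj krkw mwqt gzxok sgszl
Hunk 4: at line 3 remove [rxebj,krkw,mwqt] add [yykv,pdmxt,zocg] -> 8 lines: icp sgq hlzza yykv pdmxt zocg gzxok sgszl

Answer: icp
sgq
hlzza
yykv
pdmxt
zocg
gzxok
sgszl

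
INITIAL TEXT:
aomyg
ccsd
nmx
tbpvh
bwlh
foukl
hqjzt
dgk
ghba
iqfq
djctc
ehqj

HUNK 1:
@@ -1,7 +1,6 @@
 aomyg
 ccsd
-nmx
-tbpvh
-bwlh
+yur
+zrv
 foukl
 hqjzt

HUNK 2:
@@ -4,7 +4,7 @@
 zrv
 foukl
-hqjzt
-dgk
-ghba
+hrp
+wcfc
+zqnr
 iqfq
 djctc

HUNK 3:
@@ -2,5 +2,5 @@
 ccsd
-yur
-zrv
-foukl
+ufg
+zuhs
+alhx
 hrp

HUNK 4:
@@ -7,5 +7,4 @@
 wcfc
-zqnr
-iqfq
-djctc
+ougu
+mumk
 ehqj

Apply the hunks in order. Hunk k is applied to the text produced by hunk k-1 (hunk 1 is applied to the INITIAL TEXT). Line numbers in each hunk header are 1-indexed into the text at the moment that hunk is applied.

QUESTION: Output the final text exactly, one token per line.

Answer: aomyg
ccsd
ufg
zuhs
alhx
hrp
wcfc
ougu
mumk
ehqj

Derivation:
Hunk 1: at line 1 remove [nmx,tbpvh,bwlh] add [yur,zrv] -> 11 lines: aomyg ccsd yur zrv foukl hqjzt dgk ghba iqfq djctc ehqj
Hunk 2: at line 4 remove [hqjzt,dgk,ghba] add [hrp,wcfc,zqnr] -> 11 lines: aomyg ccsd yur zrv foukl hrp wcfc zqnr iqfq djctc ehqj
Hunk 3: at line 2 remove [yur,zrv,foukl] add [ufg,zuhs,alhx] -> 11 lines: aomyg ccsd ufg zuhs alhx hrp wcfc zqnr iqfq djctc ehqj
Hunk 4: at line 7 remove [zqnr,iqfq,djctc] add [ougu,mumk] -> 10 lines: aomyg ccsd ufg zuhs alhx hrp wcfc ougu mumk ehqj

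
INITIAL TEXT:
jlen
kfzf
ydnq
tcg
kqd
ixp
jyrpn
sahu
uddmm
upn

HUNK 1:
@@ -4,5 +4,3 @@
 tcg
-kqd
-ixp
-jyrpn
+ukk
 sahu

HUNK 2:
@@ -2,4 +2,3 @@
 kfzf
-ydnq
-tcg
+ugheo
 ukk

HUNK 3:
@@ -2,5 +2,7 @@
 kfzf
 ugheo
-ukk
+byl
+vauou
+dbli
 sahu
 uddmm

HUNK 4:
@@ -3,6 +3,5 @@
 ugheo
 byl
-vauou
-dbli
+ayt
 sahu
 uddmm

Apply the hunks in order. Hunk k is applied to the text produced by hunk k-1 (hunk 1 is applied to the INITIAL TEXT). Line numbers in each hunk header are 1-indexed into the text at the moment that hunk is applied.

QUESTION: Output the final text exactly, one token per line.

Answer: jlen
kfzf
ugheo
byl
ayt
sahu
uddmm
upn

Derivation:
Hunk 1: at line 4 remove [kqd,ixp,jyrpn] add [ukk] -> 8 lines: jlen kfzf ydnq tcg ukk sahu uddmm upn
Hunk 2: at line 2 remove [ydnq,tcg] add [ugheo] -> 7 lines: jlen kfzf ugheo ukk sahu uddmm upn
Hunk 3: at line 2 remove [ukk] add [byl,vauou,dbli] -> 9 lines: jlen kfzf ugheo byl vauou dbli sahu uddmm upn
Hunk 4: at line 3 remove [vauou,dbli] add [ayt] -> 8 lines: jlen kfzf ugheo byl ayt sahu uddmm upn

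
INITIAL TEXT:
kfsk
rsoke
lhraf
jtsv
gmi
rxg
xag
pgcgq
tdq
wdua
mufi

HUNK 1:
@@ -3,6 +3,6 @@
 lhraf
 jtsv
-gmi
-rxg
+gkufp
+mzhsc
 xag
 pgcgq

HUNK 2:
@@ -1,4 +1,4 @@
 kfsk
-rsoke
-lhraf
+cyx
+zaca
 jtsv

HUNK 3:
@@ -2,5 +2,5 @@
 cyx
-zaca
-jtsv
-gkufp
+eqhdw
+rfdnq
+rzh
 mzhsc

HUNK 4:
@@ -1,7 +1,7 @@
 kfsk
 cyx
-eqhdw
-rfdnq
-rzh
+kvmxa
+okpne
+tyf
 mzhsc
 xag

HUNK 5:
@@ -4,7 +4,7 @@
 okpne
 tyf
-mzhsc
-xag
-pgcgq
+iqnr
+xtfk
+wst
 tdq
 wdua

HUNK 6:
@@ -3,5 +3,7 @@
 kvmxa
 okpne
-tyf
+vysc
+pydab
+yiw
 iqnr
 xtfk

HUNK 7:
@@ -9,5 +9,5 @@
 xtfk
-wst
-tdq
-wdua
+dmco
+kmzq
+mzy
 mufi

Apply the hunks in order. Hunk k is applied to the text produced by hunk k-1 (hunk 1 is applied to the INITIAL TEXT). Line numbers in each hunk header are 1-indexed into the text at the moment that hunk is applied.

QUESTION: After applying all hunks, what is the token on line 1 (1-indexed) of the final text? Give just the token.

Hunk 1: at line 3 remove [gmi,rxg] add [gkufp,mzhsc] -> 11 lines: kfsk rsoke lhraf jtsv gkufp mzhsc xag pgcgq tdq wdua mufi
Hunk 2: at line 1 remove [rsoke,lhraf] add [cyx,zaca] -> 11 lines: kfsk cyx zaca jtsv gkufp mzhsc xag pgcgq tdq wdua mufi
Hunk 3: at line 2 remove [zaca,jtsv,gkufp] add [eqhdw,rfdnq,rzh] -> 11 lines: kfsk cyx eqhdw rfdnq rzh mzhsc xag pgcgq tdq wdua mufi
Hunk 4: at line 1 remove [eqhdw,rfdnq,rzh] add [kvmxa,okpne,tyf] -> 11 lines: kfsk cyx kvmxa okpne tyf mzhsc xag pgcgq tdq wdua mufi
Hunk 5: at line 4 remove [mzhsc,xag,pgcgq] add [iqnr,xtfk,wst] -> 11 lines: kfsk cyx kvmxa okpne tyf iqnr xtfk wst tdq wdua mufi
Hunk 6: at line 3 remove [tyf] add [vysc,pydab,yiw] -> 13 lines: kfsk cyx kvmxa okpne vysc pydab yiw iqnr xtfk wst tdq wdua mufi
Hunk 7: at line 9 remove [wst,tdq,wdua] add [dmco,kmzq,mzy] -> 13 lines: kfsk cyx kvmxa okpne vysc pydab yiw iqnr xtfk dmco kmzq mzy mufi
Final line 1: kfsk

Answer: kfsk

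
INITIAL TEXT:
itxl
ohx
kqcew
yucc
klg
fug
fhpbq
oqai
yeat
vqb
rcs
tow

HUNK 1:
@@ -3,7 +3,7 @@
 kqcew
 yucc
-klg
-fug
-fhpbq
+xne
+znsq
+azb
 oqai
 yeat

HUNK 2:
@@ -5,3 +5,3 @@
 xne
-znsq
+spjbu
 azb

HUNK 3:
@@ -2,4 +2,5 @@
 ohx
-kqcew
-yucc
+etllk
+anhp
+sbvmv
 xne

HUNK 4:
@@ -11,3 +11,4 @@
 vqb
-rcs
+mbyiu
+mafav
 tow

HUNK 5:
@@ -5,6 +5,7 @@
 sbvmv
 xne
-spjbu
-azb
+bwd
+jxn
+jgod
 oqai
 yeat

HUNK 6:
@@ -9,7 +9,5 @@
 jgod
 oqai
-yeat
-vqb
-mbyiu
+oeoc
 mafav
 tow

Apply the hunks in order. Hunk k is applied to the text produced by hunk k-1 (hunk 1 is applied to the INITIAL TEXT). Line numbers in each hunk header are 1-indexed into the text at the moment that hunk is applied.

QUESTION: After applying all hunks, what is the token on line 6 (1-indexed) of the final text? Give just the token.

Hunk 1: at line 3 remove [klg,fug,fhpbq] add [xne,znsq,azb] -> 12 lines: itxl ohx kqcew yucc xne znsq azb oqai yeat vqb rcs tow
Hunk 2: at line 5 remove [znsq] add [spjbu] -> 12 lines: itxl ohx kqcew yucc xne spjbu azb oqai yeat vqb rcs tow
Hunk 3: at line 2 remove [kqcew,yucc] add [etllk,anhp,sbvmv] -> 13 lines: itxl ohx etllk anhp sbvmv xne spjbu azb oqai yeat vqb rcs tow
Hunk 4: at line 11 remove [rcs] add [mbyiu,mafav] -> 14 lines: itxl ohx etllk anhp sbvmv xne spjbu azb oqai yeat vqb mbyiu mafav tow
Hunk 5: at line 5 remove [spjbu,azb] add [bwd,jxn,jgod] -> 15 lines: itxl ohx etllk anhp sbvmv xne bwd jxn jgod oqai yeat vqb mbyiu mafav tow
Hunk 6: at line 9 remove [yeat,vqb,mbyiu] add [oeoc] -> 13 lines: itxl ohx etllk anhp sbvmv xne bwd jxn jgod oqai oeoc mafav tow
Final line 6: xne

Answer: xne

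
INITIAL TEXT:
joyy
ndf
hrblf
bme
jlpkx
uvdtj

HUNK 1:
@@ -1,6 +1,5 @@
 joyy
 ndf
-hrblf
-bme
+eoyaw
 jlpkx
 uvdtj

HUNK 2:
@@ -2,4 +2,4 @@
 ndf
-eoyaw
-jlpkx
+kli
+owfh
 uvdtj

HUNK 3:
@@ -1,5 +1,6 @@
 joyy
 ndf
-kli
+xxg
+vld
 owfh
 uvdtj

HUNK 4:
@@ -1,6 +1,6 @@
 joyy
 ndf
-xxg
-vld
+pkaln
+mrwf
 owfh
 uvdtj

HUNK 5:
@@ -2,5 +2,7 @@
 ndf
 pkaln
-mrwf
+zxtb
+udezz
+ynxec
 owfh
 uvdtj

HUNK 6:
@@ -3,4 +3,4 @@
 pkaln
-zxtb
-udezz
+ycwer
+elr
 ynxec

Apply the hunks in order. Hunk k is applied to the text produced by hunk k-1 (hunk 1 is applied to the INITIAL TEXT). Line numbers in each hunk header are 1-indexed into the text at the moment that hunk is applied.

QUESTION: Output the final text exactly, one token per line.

Hunk 1: at line 1 remove [hrblf,bme] add [eoyaw] -> 5 lines: joyy ndf eoyaw jlpkx uvdtj
Hunk 2: at line 2 remove [eoyaw,jlpkx] add [kli,owfh] -> 5 lines: joyy ndf kli owfh uvdtj
Hunk 3: at line 1 remove [kli] add [xxg,vld] -> 6 lines: joyy ndf xxg vld owfh uvdtj
Hunk 4: at line 1 remove [xxg,vld] add [pkaln,mrwf] -> 6 lines: joyy ndf pkaln mrwf owfh uvdtj
Hunk 5: at line 2 remove [mrwf] add [zxtb,udezz,ynxec] -> 8 lines: joyy ndf pkaln zxtb udezz ynxec owfh uvdtj
Hunk 6: at line 3 remove [zxtb,udezz] add [ycwer,elr] -> 8 lines: joyy ndf pkaln ycwer elr ynxec owfh uvdtj

Answer: joyy
ndf
pkaln
ycwer
elr
ynxec
owfh
uvdtj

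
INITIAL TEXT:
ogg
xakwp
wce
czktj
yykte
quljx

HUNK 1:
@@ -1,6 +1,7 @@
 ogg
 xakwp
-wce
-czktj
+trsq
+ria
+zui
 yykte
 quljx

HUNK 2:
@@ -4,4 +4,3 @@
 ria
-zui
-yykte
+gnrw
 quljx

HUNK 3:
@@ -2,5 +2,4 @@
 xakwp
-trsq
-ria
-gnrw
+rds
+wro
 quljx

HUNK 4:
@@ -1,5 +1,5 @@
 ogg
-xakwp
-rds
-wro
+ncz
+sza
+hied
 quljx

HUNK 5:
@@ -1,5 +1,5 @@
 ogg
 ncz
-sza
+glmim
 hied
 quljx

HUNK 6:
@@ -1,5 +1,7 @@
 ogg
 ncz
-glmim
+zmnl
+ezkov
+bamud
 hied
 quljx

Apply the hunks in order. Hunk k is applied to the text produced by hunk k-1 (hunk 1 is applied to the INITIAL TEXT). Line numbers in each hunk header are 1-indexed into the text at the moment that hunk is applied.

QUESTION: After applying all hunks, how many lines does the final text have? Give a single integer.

Answer: 7

Derivation:
Hunk 1: at line 1 remove [wce,czktj] add [trsq,ria,zui] -> 7 lines: ogg xakwp trsq ria zui yykte quljx
Hunk 2: at line 4 remove [zui,yykte] add [gnrw] -> 6 lines: ogg xakwp trsq ria gnrw quljx
Hunk 3: at line 2 remove [trsq,ria,gnrw] add [rds,wro] -> 5 lines: ogg xakwp rds wro quljx
Hunk 4: at line 1 remove [xakwp,rds,wro] add [ncz,sza,hied] -> 5 lines: ogg ncz sza hied quljx
Hunk 5: at line 1 remove [sza] add [glmim] -> 5 lines: ogg ncz glmim hied quljx
Hunk 6: at line 1 remove [glmim] add [zmnl,ezkov,bamud] -> 7 lines: ogg ncz zmnl ezkov bamud hied quljx
Final line count: 7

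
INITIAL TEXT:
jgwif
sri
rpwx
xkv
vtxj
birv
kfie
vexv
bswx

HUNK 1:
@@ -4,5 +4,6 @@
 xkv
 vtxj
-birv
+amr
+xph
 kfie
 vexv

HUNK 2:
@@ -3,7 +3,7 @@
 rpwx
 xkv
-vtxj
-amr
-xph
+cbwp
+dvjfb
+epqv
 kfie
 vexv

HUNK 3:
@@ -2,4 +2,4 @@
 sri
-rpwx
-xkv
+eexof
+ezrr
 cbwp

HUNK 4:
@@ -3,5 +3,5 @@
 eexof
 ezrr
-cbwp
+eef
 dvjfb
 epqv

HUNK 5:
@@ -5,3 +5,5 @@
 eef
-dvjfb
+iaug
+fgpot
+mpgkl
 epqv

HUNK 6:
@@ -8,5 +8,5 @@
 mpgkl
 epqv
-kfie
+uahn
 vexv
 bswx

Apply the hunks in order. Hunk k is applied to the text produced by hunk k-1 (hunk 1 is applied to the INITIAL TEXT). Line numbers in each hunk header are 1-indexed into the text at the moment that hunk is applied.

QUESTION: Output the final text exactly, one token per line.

Hunk 1: at line 4 remove [birv] add [amr,xph] -> 10 lines: jgwif sri rpwx xkv vtxj amr xph kfie vexv bswx
Hunk 2: at line 3 remove [vtxj,amr,xph] add [cbwp,dvjfb,epqv] -> 10 lines: jgwif sri rpwx xkv cbwp dvjfb epqv kfie vexv bswx
Hunk 3: at line 2 remove [rpwx,xkv] add [eexof,ezrr] -> 10 lines: jgwif sri eexof ezrr cbwp dvjfb epqv kfie vexv bswx
Hunk 4: at line 3 remove [cbwp] add [eef] -> 10 lines: jgwif sri eexof ezrr eef dvjfb epqv kfie vexv bswx
Hunk 5: at line 5 remove [dvjfb] add [iaug,fgpot,mpgkl] -> 12 lines: jgwif sri eexof ezrr eef iaug fgpot mpgkl epqv kfie vexv bswx
Hunk 6: at line 8 remove [kfie] add [uahn] -> 12 lines: jgwif sri eexof ezrr eef iaug fgpot mpgkl epqv uahn vexv bswx

Answer: jgwif
sri
eexof
ezrr
eef
iaug
fgpot
mpgkl
epqv
uahn
vexv
bswx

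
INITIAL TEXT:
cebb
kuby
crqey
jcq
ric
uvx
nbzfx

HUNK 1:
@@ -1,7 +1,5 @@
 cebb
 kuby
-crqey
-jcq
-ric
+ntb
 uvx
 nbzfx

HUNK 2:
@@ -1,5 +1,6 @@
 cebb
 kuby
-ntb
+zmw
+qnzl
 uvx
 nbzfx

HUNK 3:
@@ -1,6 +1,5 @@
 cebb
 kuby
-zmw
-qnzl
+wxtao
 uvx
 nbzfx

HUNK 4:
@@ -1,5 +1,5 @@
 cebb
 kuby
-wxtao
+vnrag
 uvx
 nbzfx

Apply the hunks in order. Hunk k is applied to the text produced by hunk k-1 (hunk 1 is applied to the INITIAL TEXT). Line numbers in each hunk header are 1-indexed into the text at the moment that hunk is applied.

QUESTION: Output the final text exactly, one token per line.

Answer: cebb
kuby
vnrag
uvx
nbzfx

Derivation:
Hunk 1: at line 1 remove [crqey,jcq,ric] add [ntb] -> 5 lines: cebb kuby ntb uvx nbzfx
Hunk 2: at line 1 remove [ntb] add [zmw,qnzl] -> 6 lines: cebb kuby zmw qnzl uvx nbzfx
Hunk 3: at line 1 remove [zmw,qnzl] add [wxtao] -> 5 lines: cebb kuby wxtao uvx nbzfx
Hunk 4: at line 1 remove [wxtao] add [vnrag] -> 5 lines: cebb kuby vnrag uvx nbzfx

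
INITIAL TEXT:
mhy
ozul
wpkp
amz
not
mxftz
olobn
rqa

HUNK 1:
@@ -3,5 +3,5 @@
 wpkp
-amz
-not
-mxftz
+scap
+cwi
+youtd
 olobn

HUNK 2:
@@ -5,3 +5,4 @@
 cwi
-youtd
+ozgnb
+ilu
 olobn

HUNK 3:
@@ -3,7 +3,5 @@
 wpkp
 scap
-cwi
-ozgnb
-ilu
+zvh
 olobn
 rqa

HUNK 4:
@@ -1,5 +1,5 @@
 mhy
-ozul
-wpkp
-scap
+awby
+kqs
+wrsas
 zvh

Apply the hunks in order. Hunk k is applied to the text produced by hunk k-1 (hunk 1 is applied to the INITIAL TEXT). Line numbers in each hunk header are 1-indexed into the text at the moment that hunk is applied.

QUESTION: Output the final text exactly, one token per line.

Answer: mhy
awby
kqs
wrsas
zvh
olobn
rqa

Derivation:
Hunk 1: at line 3 remove [amz,not,mxftz] add [scap,cwi,youtd] -> 8 lines: mhy ozul wpkp scap cwi youtd olobn rqa
Hunk 2: at line 5 remove [youtd] add [ozgnb,ilu] -> 9 lines: mhy ozul wpkp scap cwi ozgnb ilu olobn rqa
Hunk 3: at line 3 remove [cwi,ozgnb,ilu] add [zvh] -> 7 lines: mhy ozul wpkp scap zvh olobn rqa
Hunk 4: at line 1 remove [ozul,wpkp,scap] add [awby,kqs,wrsas] -> 7 lines: mhy awby kqs wrsas zvh olobn rqa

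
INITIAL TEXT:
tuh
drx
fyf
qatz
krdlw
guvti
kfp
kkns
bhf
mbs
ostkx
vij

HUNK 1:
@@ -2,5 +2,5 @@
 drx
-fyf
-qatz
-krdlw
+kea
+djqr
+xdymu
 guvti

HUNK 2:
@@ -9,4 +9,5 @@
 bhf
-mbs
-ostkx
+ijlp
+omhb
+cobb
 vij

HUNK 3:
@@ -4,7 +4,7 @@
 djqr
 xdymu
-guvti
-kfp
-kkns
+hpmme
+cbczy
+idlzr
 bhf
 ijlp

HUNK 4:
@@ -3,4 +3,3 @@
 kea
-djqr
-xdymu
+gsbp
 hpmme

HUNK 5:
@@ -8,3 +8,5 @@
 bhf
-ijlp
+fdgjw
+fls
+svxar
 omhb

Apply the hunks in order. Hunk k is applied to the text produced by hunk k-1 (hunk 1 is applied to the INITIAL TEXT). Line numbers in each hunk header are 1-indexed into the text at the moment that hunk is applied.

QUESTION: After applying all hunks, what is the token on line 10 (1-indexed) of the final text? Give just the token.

Hunk 1: at line 2 remove [fyf,qatz,krdlw] add [kea,djqr,xdymu] -> 12 lines: tuh drx kea djqr xdymu guvti kfp kkns bhf mbs ostkx vij
Hunk 2: at line 9 remove [mbs,ostkx] add [ijlp,omhb,cobb] -> 13 lines: tuh drx kea djqr xdymu guvti kfp kkns bhf ijlp omhb cobb vij
Hunk 3: at line 4 remove [guvti,kfp,kkns] add [hpmme,cbczy,idlzr] -> 13 lines: tuh drx kea djqr xdymu hpmme cbczy idlzr bhf ijlp omhb cobb vij
Hunk 4: at line 3 remove [djqr,xdymu] add [gsbp] -> 12 lines: tuh drx kea gsbp hpmme cbczy idlzr bhf ijlp omhb cobb vij
Hunk 5: at line 8 remove [ijlp] add [fdgjw,fls,svxar] -> 14 lines: tuh drx kea gsbp hpmme cbczy idlzr bhf fdgjw fls svxar omhb cobb vij
Final line 10: fls

Answer: fls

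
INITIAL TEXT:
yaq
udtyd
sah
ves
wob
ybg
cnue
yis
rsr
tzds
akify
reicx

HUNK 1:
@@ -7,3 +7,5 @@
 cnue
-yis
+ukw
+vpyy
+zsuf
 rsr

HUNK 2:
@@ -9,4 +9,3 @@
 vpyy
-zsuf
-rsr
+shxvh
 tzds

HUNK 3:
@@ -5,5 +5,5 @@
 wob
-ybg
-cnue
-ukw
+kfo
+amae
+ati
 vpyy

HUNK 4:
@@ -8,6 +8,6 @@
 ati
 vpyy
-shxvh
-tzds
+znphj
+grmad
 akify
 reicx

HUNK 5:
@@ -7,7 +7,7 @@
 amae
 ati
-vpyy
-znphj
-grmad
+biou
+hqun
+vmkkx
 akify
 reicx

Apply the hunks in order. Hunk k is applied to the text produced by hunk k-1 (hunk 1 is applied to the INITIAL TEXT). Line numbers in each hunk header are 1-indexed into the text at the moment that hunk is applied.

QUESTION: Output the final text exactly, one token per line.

Hunk 1: at line 7 remove [yis] add [ukw,vpyy,zsuf] -> 14 lines: yaq udtyd sah ves wob ybg cnue ukw vpyy zsuf rsr tzds akify reicx
Hunk 2: at line 9 remove [zsuf,rsr] add [shxvh] -> 13 lines: yaq udtyd sah ves wob ybg cnue ukw vpyy shxvh tzds akify reicx
Hunk 3: at line 5 remove [ybg,cnue,ukw] add [kfo,amae,ati] -> 13 lines: yaq udtyd sah ves wob kfo amae ati vpyy shxvh tzds akify reicx
Hunk 4: at line 8 remove [shxvh,tzds] add [znphj,grmad] -> 13 lines: yaq udtyd sah ves wob kfo amae ati vpyy znphj grmad akify reicx
Hunk 5: at line 7 remove [vpyy,znphj,grmad] add [biou,hqun,vmkkx] -> 13 lines: yaq udtyd sah ves wob kfo amae ati biou hqun vmkkx akify reicx

Answer: yaq
udtyd
sah
ves
wob
kfo
amae
ati
biou
hqun
vmkkx
akify
reicx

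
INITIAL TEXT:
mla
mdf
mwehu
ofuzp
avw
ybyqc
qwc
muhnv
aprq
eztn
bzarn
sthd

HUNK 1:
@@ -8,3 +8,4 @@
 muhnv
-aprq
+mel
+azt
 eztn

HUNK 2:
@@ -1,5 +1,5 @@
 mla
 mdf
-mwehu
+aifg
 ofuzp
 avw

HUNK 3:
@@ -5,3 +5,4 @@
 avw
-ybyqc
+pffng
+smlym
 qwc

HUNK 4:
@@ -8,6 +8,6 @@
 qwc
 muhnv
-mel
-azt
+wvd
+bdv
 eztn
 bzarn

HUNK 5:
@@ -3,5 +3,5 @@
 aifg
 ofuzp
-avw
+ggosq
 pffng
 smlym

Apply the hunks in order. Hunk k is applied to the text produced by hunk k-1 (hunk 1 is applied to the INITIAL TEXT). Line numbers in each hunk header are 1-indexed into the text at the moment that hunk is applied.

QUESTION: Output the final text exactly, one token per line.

Answer: mla
mdf
aifg
ofuzp
ggosq
pffng
smlym
qwc
muhnv
wvd
bdv
eztn
bzarn
sthd

Derivation:
Hunk 1: at line 8 remove [aprq] add [mel,azt] -> 13 lines: mla mdf mwehu ofuzp avw ybyqc qwc muhnv mel azt eztn bzarn sthd
Hunk 2: at line 1 remove [mwehu] add [aifg] -> 13 lines: mla mdf aifg ofuzp avw ybyqc qwc muhnv mel azt eztn bzarn sthd
Hunk 3: at line 5 remove [ybyqc] add [pffng,smlym] -> 14 lines: mla mdf aifg ofuzp avw pffng smlym qwc muhnv mel azt eztn bzarn sthd
Hunk 4: at line 8 remove [mel,azt] add [wvd,bdv] -> 14 lines: mla mdf aifg ofuzp avw pffng smlym qwc muhnv wvd bdv eztn bzarn sthd
Hunk 5: at line 3 remove [avw] add [ggosq] -> 14 lines: mla mdf aifg ofuzp ggosq pffng smlym qwc muhnv wvd bdv eztn bzarn sthd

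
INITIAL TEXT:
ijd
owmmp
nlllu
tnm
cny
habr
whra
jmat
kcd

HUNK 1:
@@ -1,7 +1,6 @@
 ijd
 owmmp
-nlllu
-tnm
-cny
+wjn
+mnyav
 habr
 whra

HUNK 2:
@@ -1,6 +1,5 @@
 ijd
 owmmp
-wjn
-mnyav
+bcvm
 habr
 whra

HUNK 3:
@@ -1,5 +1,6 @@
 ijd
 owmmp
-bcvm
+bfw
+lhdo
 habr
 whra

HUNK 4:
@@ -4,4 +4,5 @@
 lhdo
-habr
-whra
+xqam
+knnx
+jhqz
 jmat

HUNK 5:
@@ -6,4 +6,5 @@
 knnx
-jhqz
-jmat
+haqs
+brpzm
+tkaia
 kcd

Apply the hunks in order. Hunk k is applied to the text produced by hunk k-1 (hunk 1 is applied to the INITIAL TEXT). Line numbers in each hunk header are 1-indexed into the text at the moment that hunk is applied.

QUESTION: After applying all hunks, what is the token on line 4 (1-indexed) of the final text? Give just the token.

Hunk 1: at line 1 remove [nlllu,tnm,cny] add [wjn,mnyav] -> 8 lines: ijd owmmp wjn mnyav habr whra jmat kcd
Hunk 2: at line 1 remove [wjn,mnyav] add [bcvm] -> 7 lines: ijd owmmp bcvm habr whra jmat kcd
Hunk 3: at line 1 remove [bcvm] add [bfw,lhdo] -> 8 lines: ijd owmmp bfw lhdo habr whra jmat kcd
Hunk 4: at line 4 remove [habr,whra] add [xqam,knnx,jhqz] -> 9 lines: ijd owmmp bfw lhdo xqam knnx jhqz jmat kcd
Hunk 5: at line 6 remove [jhqz,jmat] add [haqs,brpzm,tkaia] -> 10 lines: ijd owmmp bfw lhdo xqam knnx haqs brpzm tkaia kcd
Final line 4: lhdo

Answer: lhdo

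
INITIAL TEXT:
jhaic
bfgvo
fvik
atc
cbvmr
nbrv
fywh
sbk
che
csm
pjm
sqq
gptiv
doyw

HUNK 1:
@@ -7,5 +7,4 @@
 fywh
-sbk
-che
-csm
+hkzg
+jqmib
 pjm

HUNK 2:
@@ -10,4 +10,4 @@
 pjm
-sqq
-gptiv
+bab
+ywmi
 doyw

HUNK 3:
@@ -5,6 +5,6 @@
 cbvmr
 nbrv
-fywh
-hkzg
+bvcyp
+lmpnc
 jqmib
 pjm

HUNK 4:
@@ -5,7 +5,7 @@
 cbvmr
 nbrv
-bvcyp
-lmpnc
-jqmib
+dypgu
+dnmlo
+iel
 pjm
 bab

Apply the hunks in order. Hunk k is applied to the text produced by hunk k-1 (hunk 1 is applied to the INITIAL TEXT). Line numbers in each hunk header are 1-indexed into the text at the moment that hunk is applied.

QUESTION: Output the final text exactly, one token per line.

Answer: jhaic
bfgvo
fvik
atc
cbvmr
nbrv
dypgu
dnmlo
iel
pjm
bab
ywmi
doyw

Derivation:
Hunk 1: at line 7 remove [sbk,che,csm] add [hkzg,jqmib] -> 13 lines: jhaic bfgvo fvik atc cbvmr nbrv fywh hkzg jqmib pjm sqq gptiv doyw
Hunk 2: at line 10 remove [sqq,gptiv] add [bab,ywmi] -> 13 lines: jhaic bfgvo fvik atc cbvmr nbrv fywh hkzg jqmib pjm bab ywmi doyw
Hunk 3: at line 5 remove [fywh,hkzg] add [bvcyp,lmpnc] -> 13 lines: jhaic bfgvo fvik atc cbvmr nbrv bvcyp lmpnc jqmib pjm bab ywmi doyw
Hunk 4: at line 5 remove [bvcyp,lmpnc,jqmib] add [dypgu,dnmlo,iel] -> 13 lines: jhaic bfgvo fvik atc cbvmr nbrv dypgu dnmlo iel pjm bab ywmi doyw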